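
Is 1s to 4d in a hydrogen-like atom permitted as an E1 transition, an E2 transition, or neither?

Δl = 2 − 0 = +2; l_i + l_f = 2.
E1 (Δl = ±1): not satisfied.
E2 (Δl = 0,±2, l_i+l_f ≥ 2): satisfied.

E2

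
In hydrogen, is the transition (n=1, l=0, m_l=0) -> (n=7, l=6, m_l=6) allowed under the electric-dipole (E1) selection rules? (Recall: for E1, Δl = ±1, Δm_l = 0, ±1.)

forbidden

Δl = 6 − 0 = +6; the E1 rule Δl = ±1 is fails.
Δm_l = 6 − (0) = +6. E1 requires Δm_l = 0, ±1: fails.
The transition is electric-dipole forbidden.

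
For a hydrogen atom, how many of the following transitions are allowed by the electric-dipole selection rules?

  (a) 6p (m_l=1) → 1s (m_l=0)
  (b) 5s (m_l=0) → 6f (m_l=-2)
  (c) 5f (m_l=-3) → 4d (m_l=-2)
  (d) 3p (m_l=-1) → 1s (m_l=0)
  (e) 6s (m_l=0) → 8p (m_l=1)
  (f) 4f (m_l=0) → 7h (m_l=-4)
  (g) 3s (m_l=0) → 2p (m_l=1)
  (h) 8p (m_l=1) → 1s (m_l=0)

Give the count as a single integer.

6

(a) allowed
(b) forbidden — Δl = +3 (E1 requires Δl = ±1); Δm_l = -2 (E1 requires Δm_l = 0, ±1)
(c) allowed
(d) allowed
(e) allowed
(f) forbidden — Δl = +2 (E1 requires Δl = ±1); Δm_l = -4 (E1 requires Δm_l = 0, ±1)
(g) allowed
(h) allowed
Total allowed: 6 of 8.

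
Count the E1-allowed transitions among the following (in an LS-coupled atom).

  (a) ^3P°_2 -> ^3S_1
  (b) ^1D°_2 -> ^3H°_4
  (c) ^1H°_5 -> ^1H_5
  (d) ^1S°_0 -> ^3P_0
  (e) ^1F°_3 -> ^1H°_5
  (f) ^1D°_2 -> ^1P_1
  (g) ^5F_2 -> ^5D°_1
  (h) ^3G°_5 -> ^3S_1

(a) allowed
(b) forbidden (parity, ΔS, ΔL, ΔJ fail)
(c) allowed
(d) forbidden (ΔS, ΔJ fail)
(e) forbidden (parity, ΔL, ΔJ fail)
(f) allowed
(g) allowed
(h) forbidden (ΔL, ΔJ fail)
Total allowed: 4 of 8.

4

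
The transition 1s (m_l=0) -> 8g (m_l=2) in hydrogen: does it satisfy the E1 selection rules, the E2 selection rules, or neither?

Δl = 4 − 0 = +4; l_i + l_f = 4.
Δm_l = +2.
E1 (Δl = ±1, |Δm_l| ≤ 1): not satisfied.
E2 (Δl = 0,±2, l_i+l_f ≥ 2, |Δm_l| ≤ 2): not satisfied.

neither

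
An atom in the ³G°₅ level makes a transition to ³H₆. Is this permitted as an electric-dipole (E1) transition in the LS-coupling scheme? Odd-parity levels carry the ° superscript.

allowed

Parity must change: odd → even — passes.
ΔS = 0: S: 1 → 1 — passes.
ΔL = 0, ±1 (not L=0↔0): L: 4 → 5, ΔL = +1 — passes.
ΔJ = 0, ±1 (not J=0↔0): J: 5 → 6, ΔJ = +1 — passes.
All four E1 rules are satisfied.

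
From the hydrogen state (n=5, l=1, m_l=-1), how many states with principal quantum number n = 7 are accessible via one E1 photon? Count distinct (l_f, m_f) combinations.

4

E1 requires Δl = ±1, so l_f ∈ {0, 2}; with 0 ≤ l_f ≤ n_f−1 = 6, the allowed l_f values are {0, 2}.
For l_f = 0: m_f ∈ {m_i−1, m_i, m_i+1} ∩ [−0, 0] = {0} → 1 state.
For l_f = 2: m_f ∈ {m_i−1, m_i, m_i+1} ∩ [−2, 2] = {-2, -1, 0} → 3 states.
Total: 4.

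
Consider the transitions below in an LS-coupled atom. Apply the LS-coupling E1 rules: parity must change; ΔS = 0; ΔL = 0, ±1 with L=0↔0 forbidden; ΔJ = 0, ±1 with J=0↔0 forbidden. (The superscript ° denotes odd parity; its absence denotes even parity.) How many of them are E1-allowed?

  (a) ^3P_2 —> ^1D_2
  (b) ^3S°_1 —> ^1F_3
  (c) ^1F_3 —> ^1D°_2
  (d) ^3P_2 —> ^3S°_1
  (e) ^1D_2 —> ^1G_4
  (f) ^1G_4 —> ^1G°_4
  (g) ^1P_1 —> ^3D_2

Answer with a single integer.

3

(a) forbidden (parity, ΔS fail)
(b) forbidden (ΔS, ΔL, ΔJ fail)
(c) allowed
(d) allowed
(e) forbidden (parity, ΔL, ΔJ fail)
(f) allowed
(g) forbidden (parity, ΔS fail)
Total allowed: 3 of 7.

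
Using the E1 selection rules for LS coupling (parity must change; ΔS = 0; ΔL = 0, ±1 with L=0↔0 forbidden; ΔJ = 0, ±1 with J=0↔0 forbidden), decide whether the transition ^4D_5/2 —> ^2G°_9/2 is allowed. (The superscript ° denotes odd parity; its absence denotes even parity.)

forbidden

Initial level: S=3/2, L=2, J=5/2, parity even. Final level: S=1/2, L=4, J=9/2, parity odd.
ΔL = 0, ±1 (not L=0↔0): L: 2 → 4, ΔL = +2 — ✗.
ΔS = 0: S: 3/2 → 1/2 — ✗.
Parity must change: even → odd — ✓.
ΔJ = 0, ±1 (not J=0↔0): J: 5/2 → 9/2, ΔJ = +2 — ✗.
Rule(s) violated: ΔS, ΔL, ΔJ.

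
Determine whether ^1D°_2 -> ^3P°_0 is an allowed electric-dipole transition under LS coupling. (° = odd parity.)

Parity must change: odd → odd — fails.
ΔS = 0: S: 0 → 1 — fails.
ΔL = 0, ±1 (not L=0↔0): L: 2 → 1, ΔL = -1 — ok.
ΔJ = 0, ±1 (not J=0↔0): J: 2 → 0, ΔJ = -2 — fails.
Rule(s) violated: parity, ΔS, ΔJ.

forbidden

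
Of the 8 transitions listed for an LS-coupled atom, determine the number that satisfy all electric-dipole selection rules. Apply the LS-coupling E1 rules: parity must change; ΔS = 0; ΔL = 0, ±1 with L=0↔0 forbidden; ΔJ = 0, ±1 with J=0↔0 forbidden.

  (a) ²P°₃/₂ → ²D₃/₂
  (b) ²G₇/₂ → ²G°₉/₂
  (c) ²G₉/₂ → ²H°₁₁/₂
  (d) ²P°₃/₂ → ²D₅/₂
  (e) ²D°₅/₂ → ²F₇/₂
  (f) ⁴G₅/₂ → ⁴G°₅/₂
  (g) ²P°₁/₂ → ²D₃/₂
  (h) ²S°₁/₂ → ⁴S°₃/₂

(a) allowed
(b) allowed
(c) allowed
(d) allowed
(e) allowed
(f) allowed
(g) allowed
(h) forbidden (parity, ΔS, ΔL fail)
Total allowed: 7 of 8.

7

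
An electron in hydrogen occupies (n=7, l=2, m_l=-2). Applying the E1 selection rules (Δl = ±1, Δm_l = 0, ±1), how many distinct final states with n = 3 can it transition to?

1

E1 requires Δl = ±1, so l_f ∈ {1, 3}; with 0 ≤ l_f ≤ n_f−1 = 2, the allowed l_f values are {1}.
For l_f = 1: m_f ∈ {m_i−1, m_i, m_i+1} ∩ [−1, 1] = {-1} → 1 state.
Total: 1.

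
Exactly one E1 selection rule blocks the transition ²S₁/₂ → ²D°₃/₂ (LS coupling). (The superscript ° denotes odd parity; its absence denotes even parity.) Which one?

the ΔL = 0, ±1 rule

Reading off the term symbols: S 1/2→1/2, L 0→2, J 1/2→3/2, parity even→odd.
ΔS = 0: S: 1/2 → 1/2 — ✓.
ΔJ = 0, ±1 (not J=0↔0): J: 1/2 → 3/2, ΔJ = +1 — ✓.
Parity must change: even → odd — ✓.
ΔL = 0, ±1 (not L=0↔0): L: 0 → 2, ΔL = +2 — ✗.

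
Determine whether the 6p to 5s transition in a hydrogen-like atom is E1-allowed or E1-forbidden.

Δl = 0 − 1 = -1; the E1 rule Δl = ±1 is ok.
All E1 selection rules are satisfied.

allowed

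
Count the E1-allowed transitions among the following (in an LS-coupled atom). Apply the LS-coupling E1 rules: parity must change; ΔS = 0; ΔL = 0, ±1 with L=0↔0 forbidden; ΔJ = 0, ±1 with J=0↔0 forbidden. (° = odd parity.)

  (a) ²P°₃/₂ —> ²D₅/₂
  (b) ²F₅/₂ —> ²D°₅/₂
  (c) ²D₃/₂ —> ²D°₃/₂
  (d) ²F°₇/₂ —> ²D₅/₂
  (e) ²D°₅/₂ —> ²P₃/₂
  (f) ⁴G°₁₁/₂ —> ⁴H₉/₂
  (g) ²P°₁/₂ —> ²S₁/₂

(a) allowed
(b) allowed
(c) allowed
(d) allowed
(e) allowed
(f) allowed
(g) allowed
Total allowed: 7 of 7.

7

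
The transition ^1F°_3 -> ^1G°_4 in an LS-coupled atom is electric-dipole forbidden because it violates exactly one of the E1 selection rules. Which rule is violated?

Initial level: S=0, L=3, J=3, parity odd. Final level: S=0, L=4, J=4, parity odd.
ΔL = 0, ±1 (not L=0↔0): L: 3 → 4, ΔL = +1 — passes.
ΔS = 0: S: 0 → 0 — passes.
ΔJ = 0, ±1 (not J=0↔0): J: 3 → 4, ΔJ = +1 — passes.
Parity must change: odd → odd — fails.

parity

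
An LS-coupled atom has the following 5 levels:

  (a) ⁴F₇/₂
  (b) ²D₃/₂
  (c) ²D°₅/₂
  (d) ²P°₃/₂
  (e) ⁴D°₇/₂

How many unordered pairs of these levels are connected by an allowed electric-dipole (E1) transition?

3

(a)–(b): forbidden (parity, ΔS, ΔJ).
(a)–(c): forbidden (ΔS).
(a)–(d): forbidden (ΔS, ΔL, ΔJ).
(a)–(e): allowed.
(b)–(c): allowed.
(b)–(d): allowed.
(b)–(e): forbidden (ΔS, ΔJ).
(c)–(d): forbidden (parity).
(c)–(e): forbidden (parity, ΔS).
(d)–(e): forbidden (parity, ΔS, ΔJ).
Allowed pairs: 3 of 10.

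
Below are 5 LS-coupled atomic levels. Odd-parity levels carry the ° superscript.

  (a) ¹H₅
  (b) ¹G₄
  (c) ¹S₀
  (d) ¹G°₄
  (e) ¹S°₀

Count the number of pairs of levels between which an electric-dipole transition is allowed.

(a)–(b): forbidden (parity).
(a)–(c): forbidden (parity, ΔL, ΔJ).
(a)–(d): allowed.
(a)–(e): forbidden (ΔL, ΔJ).
(b)–(c): forbidden (parity, ΔL, ΔJ).
(b)–(d): allowed.
(b)–(e): forbidden (ΔL, ΔJ).
(c)–(d): forbidden (ΔL, ΔJ).
(c)–(e): forbidden (ΔL, ΔJ).
(d)–(e): forbidden (parity, ΔL, ΔJ).
Allowed pairs: 2 of 10.

2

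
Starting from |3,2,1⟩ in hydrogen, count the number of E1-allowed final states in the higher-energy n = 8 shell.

E1 requires Δl = ±1, so l_f ∈ {1, 3}; with 0 ≤ l_f ≤ n_f−1 = 7, the allowed l_f values are {1, 3}.
For l_f = 1: m_f ∈ {m_i−1, m_i, m_i+1} ∩ [−1, 1] = {0, 1} → 2 states.
For l_f = 3: m_f ∈ {m_i−1, m_i, m_i+1} ∩ [−3, 3] = {0, 1, 2} → 3 states.
Total: 5.

5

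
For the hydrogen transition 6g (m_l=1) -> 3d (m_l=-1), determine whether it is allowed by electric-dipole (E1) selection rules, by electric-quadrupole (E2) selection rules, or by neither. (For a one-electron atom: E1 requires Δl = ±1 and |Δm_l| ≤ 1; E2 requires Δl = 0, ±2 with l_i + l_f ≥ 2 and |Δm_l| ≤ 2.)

E2

Δl = 2 − 4 = -2; l_i + l_f = 6.
Δm_l = -2.
E1 (Δl = ±1, |Δm_l| ≤ 1): not satisfied.
E2 (Δl = 0,±2, l_i+l_f ≥ 2, |Δm_l| ≤ 2): satisfied.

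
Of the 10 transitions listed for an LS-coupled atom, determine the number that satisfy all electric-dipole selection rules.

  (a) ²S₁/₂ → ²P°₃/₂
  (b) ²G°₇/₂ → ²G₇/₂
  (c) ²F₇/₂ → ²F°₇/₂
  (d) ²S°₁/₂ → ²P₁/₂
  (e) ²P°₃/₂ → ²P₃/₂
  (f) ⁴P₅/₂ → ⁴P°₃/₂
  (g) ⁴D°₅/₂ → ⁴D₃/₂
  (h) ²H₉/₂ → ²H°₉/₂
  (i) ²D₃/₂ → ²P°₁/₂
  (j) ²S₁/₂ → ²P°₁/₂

10

(a) allowed
(b) allowed
(c) allowed
(d) allowed
(e) allowed
(f) allowed
(g) allowed
(h) allowed
(i) allowed
(j) allowed
Total allowed: 10 of 10.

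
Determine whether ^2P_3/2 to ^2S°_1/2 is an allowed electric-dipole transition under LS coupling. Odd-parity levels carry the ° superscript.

allowed

Parity must change: even → odd — satisfied.
ΔS = 0: S: 1/2 → 1/2 — satisfied.
ΔL = 0, ±1 (not L=0↔0): L: 1 → 0, ΔL = -1 — satisfied.
ΔJ = 0, ±1 (not J=0↔0): J: 3/2 → 1/2, ΔJ = -1 — satisfied.
All four E1 rules are satisfied.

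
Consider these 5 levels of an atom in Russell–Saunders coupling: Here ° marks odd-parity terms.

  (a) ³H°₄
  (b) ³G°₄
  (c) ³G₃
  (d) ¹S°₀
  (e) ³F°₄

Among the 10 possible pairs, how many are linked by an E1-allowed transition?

3

(a)–(b): forbidden (parity).
(a)–(c): allowed.
(a)–(d): forbidden (parity, ΔS, ΔL, ΔJ).
(a)–(e): forbidden (parity, ΔL).
(b)–(c): allowed.
(b)–(d): forbidden (parity, ΔS, ΔL, ΔJ).
(b)–(e): forbidden (parity).
(c)–(d): forbidden (ΔS, ΔL, ΔJ).
(c)–(e): allowed.
(d)–(e): forbidden (parity, ΔS, ΔL, ΔJ).
Allowed pairs: 3 of 10.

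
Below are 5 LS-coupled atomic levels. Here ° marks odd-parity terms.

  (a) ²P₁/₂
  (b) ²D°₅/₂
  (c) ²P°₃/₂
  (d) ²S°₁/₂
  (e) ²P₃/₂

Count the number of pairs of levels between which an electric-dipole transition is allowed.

5

(a)–(b): forbidden (ΔJ).
(a)–(c): allowed.
(a)–(d): allowed.
(a)–(e): forbidden (parity).
(b)–(c): forbidden (parity).
(b)–(d): forbidden (parity, ΔL, ΔJ).
(b)–(e): allowed.
(c)–(d): forbidden (parity).
(c)–(e): allowed.
(d)–(e): allowed.
Allowed pairs: 5 of 10.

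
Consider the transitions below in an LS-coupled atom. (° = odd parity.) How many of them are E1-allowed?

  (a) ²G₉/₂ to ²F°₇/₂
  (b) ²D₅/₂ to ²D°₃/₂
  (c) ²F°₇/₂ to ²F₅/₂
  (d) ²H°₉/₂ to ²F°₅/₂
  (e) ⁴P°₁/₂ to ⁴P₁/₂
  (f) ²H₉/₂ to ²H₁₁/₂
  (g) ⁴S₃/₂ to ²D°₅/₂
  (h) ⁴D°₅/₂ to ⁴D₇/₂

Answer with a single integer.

5

(a) allowed
(b) allowed
(c) allowed
(d) forbidden (parity, ΔL, ΔJ fail)
(e) allowed
(f) forbidden (parity fails)
(g) forbidden (ΔS, ΔL fail)
(h) allowed
Total allowed: 5 of 8.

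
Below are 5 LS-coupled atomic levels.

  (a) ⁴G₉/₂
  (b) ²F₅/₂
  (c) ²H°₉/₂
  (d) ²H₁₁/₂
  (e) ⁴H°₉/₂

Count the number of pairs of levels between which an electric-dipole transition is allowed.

2

(a)–(b): forbidden (parity, ΔS, ΔJ).
(a)–(c): forbidden (ΔS).
(a)–(d): forbidden (parity, ΔS).
(a)–(e): allowed.
(b)–(c): forbidden (ΔL, ΔJ).
(b)–(d): forbidden (parity, ΔL, ΔJ).
(b)–(e): forbidden (ΔS, ΔL, ΔJ).
(c)–(d): allowed.
(c)–(e): forbidden (parity, ΔS).
(d)–(e): forbidden (ΔS).
Allowed pairs: 2 of 10.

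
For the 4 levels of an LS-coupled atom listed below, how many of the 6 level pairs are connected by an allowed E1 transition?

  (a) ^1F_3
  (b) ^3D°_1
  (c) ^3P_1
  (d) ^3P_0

(a)–(b): forbidden (ΔS, ΔJ).
(a)–(c): forbidden (parity, ΔS, ΔL, ΔJ).
(a)–(d): forbidden (parity, ΔS, ΔL, ΔJ).
(b)–(c): allowed.
(b)–(d): allowed.
(c)–(d): forbidden (parity).
Allowed pairs: 2 of 6.

2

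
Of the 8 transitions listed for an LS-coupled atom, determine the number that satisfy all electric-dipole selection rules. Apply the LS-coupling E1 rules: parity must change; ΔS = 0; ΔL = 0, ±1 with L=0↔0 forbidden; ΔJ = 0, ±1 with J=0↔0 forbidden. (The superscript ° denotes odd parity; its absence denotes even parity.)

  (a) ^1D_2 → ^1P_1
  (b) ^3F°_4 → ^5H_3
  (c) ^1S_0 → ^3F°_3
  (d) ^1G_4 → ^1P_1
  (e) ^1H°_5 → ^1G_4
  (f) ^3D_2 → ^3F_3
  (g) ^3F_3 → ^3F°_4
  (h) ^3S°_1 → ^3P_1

(a) forbidden (parity fails)
(b) forbidden (ΔS, ΔL fail)
(c) forbidden (ΔS, ΔL, ΔJ fail)
(d) forbidden (parity, ΔL, ΔJ fail)
(e) allowed
(f) forbidden (parity fails)
(g) allowed
(h) allowed
Total allowed: 3 of 8.

3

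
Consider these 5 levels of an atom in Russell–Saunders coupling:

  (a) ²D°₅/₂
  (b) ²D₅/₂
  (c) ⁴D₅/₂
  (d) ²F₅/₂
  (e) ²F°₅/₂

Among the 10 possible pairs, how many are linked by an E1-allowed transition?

4

(a)–(b): allowed.
(a)–(c): forbidden (ΔS).
(a)–(d): allowed.
(a)–(e): forbidden (parity).
(b)–(c): forbidden (parity, ΔS).
(b)–(d): forbidden (parity).
(b)–(e): allowed.
(c)–(d): forbidden (parity, ΔS).
(c)–(e): forbidden (ΔS).
(d)–(e): allowed.
Allowed pairs: 4 of 10.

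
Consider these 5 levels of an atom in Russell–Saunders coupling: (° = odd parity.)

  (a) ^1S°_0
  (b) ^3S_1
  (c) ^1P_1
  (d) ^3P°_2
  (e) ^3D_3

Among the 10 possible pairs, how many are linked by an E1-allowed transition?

(a)–(b): forbidden (ΔS, ΔL).
(a)–(c): allowed.
(a)–(d): forbidden (parity, ΔS, ΔJ).
(a)–(e): forbidden (ΔS, ΔL, ΔJ).
(b)–(c): forbidden (parity, ΔS).
(b)–(d): allowed.
(b)–(e): forbidden (parity, ΔL, ΔJ).
(c)–(d): forbidden (ΔS).
(c)–(e): forbidden (parity, ΔS, ΔJ).
(d)–(e): allowed.
Allowed pairs: 3 of 10.

3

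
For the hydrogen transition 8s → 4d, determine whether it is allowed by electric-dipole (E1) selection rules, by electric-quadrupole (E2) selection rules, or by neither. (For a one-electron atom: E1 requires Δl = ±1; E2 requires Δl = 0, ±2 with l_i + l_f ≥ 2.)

Δl = 2 − 0 = +2; l_i + l_f = 2.
E1 (Δl = ±1): not satisfied.
E2 (Δl = 0,±2, l_i+l_f ≥ 2): satisfied.

E2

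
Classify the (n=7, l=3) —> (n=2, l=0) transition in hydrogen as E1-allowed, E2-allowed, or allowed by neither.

Δl = 0 − 3 = -3; l_i + l_f = 3.
E1 (Δl = ±1): not satisfied.
E2 (Δl = 0,±2, l_i+l_f ≥ 2): not satisfied.

neither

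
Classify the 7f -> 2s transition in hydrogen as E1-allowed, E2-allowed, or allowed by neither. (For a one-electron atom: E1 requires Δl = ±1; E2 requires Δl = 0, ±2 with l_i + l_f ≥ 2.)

Δl = 0 − 3 = -3; l_i + l_f = 3.
E1 (Δl = ±1): not satisfied.
E2 (Δl = 0,±2, l_i+l_f ≥ 2): not satisfied.

neither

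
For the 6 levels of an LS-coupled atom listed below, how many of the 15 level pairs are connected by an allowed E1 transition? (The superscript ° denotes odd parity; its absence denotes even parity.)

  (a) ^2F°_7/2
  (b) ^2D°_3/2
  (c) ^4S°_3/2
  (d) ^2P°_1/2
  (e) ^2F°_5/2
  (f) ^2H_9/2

(a)–(b): forbidden (parity, ΔJ).
(a)–(c): forbidden (parity, ΔS, ΔL, ΔJ).
(a)–(d): forbidden (parity, ΔL, ΔJ).
(a)–(e): forbidden (parity).
(a)–(f): forbidden (ΔL).
(b)–(c): forbidden (parity, ΔS, ΔL).
(b)–(d): forbidden (parity).
(b)–(e): forbidden (parity).
(b)–(f): forbidden (ΔL, ΔJ).
(c)–(d): forbidden (parity, ΔS).
(c)–(e): forbidden (parity, ΔS, ΔL).
(c)–(f): forbidden (ΔS, ΔL, ΔJ).
(d)–(e): forbidden (parity, ΔL, ΔJ).
(d)–(f): forbidden (ΔL, ΔJ).
(e)–(f): forbidden (ΔL, ΔJ).
Allowed pairs: 0 of 15.

0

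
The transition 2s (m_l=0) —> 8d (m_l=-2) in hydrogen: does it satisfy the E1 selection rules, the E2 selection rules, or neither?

Δl = 2 − 0 = +2; l_i + l_f = 2.
Δm_l = -2.
E1 (Δl = ±1, |Δm_l| ≤ 1): not satisfied.
E2 (Δl = 0,±2, l_i+l_f ≥ 2, |Δm_l| ≤ 2): satisfied.

E2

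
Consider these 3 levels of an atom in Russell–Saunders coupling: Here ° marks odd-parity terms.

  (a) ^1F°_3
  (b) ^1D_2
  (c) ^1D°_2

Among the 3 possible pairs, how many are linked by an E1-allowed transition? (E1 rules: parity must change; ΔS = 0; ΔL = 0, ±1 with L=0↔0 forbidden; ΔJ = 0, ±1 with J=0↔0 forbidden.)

(a)–(b): allowed.
(a)–(c): forbidden (parity).
(b)–(c): allowed.
Allowed pairs: 2 of 3.

2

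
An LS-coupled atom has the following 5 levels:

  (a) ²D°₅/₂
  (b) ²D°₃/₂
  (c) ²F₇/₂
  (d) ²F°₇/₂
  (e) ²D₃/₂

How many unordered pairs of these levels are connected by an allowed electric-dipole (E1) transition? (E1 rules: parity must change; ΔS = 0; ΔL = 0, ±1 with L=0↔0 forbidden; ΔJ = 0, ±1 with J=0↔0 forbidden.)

(a)–(b): forbidden (parity).
(a)–(c): allowed.
(a)–(d): forbidden (parity).
(a)–(e): allowed.
(b)–(c): forbidden (ΔJ).
(b)–(d): forbidden (parity, ΔJ).
(b)–(e): allowed.
(c)–(d): allowed.
(c)–(e): forbidden (parity, ΔJ).
(d)–(e): forbidden (ΔJ).
Allowed pairs: 4 of 10.

4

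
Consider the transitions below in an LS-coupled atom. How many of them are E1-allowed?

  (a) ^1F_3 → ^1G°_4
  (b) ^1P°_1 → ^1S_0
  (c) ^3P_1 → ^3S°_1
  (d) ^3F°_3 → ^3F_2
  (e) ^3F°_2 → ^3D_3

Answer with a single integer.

(a) allowed
(b) allowed
(c) allowed
(d) allowed
(e) allowed
Total allowed: 5 of 5.

5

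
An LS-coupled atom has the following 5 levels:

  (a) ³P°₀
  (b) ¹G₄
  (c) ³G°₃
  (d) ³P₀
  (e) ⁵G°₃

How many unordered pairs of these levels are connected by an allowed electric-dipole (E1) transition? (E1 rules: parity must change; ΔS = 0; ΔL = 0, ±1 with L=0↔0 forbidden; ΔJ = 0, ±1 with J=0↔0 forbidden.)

(a)–(b): forbidden (ΔS, ΔL, ΔJ).
(a)–(c): forbidden (parity, ΔL, ΔJ).
(a)–(d): forbidden (ΔJ).
(a)–(e): forbidden (parity, ΔS, ΔL, ΔJ).
(b)–(c): forbidden (ΔS).
(b)–(d): forbidden (parity, ΔS, ΔL, ΔJ).
(b)–(e): forbidden (ΔS).
(c)–(d): forbidden (ΔL, ΔJ).
(c)–(e): forbidden (parity, ΔS).
(d)–(e): forbidden (ΔS, ΔL, ΔJ).
Allowed pairs: 0 of 10.

0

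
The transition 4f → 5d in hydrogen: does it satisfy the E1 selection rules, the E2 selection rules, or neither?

E1

Δl = 2 − 3 = -1; l_i + l_f = 5.
E1 (Δl = ±1): satisfied.
E2 (Δl = 0,±2, l_i+l_f ≥ 2): not satisfied.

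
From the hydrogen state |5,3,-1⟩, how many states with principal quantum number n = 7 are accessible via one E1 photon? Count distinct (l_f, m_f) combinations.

6

E1 requires Δl = ±1, so l_f ∈ {2, 4}; with 0 ≤ l_f ≤ n_f−1 = 6, the allowed l_f values are {2, 4}.
For l_f = 2: m_f ∈ {m_i−1, m_i, m_i+1} ∩ [−2, 2] = {-2, -1, 0} → 3 states.
For l_f = 4: m_f ∈ {m_i−1, m_i, m_i+1} ∩ [−4, 4] = {-2, -1, 0} → 3 states.
Total: 6.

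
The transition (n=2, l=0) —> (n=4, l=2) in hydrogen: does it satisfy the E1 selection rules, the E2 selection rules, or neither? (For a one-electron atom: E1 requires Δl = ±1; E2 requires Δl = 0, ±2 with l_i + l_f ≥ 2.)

E2

Δl = 2 − 0 = +2; l_i + l_f = 2.
E1 (Δl = ±1): not satisfied.
E2 (Δl = 0,±2, l_i+l_f ≥ 2): satisfied.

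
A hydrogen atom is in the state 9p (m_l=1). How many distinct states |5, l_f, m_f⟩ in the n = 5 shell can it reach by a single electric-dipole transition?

E1 requires Δl = ±1, so l_f ∈ {0, 2}; with 0 ≤ l_f ≤ n_f−1 = 4, the allowed l_f values are {0, 2}.
For l_f = 0: m_f ∈ {m_i−1, m_i, m_i+1} ∩ [−0, 0] = {0} → 1 state.
For l_f = 2: m_f ∈ {m_i−1, m_i, m_i+1} ∩ [−2, 2] = {0, 1, 2} → 3 states.
Total: 4.

4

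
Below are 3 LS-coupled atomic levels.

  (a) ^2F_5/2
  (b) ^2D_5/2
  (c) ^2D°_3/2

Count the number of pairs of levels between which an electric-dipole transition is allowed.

(a)–(b): forbidden (parity).
(a)–(c): allowed.
(b)–(c): allowed.
Allowed pairs: 2 of 3.

2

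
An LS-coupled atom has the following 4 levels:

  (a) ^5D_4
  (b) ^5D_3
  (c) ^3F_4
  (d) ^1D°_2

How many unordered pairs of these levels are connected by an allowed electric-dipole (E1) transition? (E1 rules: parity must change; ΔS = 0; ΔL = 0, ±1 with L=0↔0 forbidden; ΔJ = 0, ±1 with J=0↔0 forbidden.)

(a)–(b): forbidden (parity).
(a)–(c): forbidden (parity, ΔS).
(a)–(d): forbidden (ΔS, ΔJ).
(b)–(c): forbidden (parity, ΔS).
(b)–(d): forbidden (ΔS).
(c)–(d): forbidden (ΔS, ΔJ).
Allowed pairs: 0 of 6.

0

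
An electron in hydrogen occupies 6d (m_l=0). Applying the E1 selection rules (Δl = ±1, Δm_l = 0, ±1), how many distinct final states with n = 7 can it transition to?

E1 requires Δl = ±1, so l_f ∈ {1, 3}; with 0 ≤ l_f ≤ n_f−1 = 6, the allowed l_f values are {1, 3}.
For l_f = 1: m_f ∈ {m_i−1, m_i, m_i+1} ∩ [−1, 1] = {-1, 0, 1} → 3 states.
For l_f = 3: m_f ∈ {m_i−1, m_i, m_i+1} ∩ [−3, 3] = {-1, 0, 1} → 3 states.
Total: 6.

6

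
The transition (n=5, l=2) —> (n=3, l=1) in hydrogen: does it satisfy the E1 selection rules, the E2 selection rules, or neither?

Δl = 1 − 2 = -1; l_i + l_f = 3.
E1 (Δl = ±1): satisfied.
E2 (Δl = 0,±2, l_i+l_f ≥ 2): not satisfied.

E1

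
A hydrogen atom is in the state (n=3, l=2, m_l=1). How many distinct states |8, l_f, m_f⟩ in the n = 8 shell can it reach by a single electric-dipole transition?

E1 requires Δl = ±1, so l_f ∈ {1, 3}; with 0 ≤ l_f ≤ n_f−1 = 7, the allowed l_f values are {1, 3}.
For l_f = 1: m_f ∈ {m_i−1, m_i, m_i+1} ∩ [−1, 1] = {0, 1} → 2 states.
For l_f = 3: m_f ∈ {m_i−1, m_i, m_i+1} ∩ [−3, 3] = {0, 1, 2} → 3 states.
Total: 5.

5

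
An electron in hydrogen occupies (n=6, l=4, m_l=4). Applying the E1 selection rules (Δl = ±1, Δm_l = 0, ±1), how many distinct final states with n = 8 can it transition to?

4

E1 requires Δl = ±1, so l_f ∈ {3, 5}; with 0 ≤ l_f ≤ n_f−1 = 7, the allowed l_f values are {3, 5}.
For l_f = 3: m_f ∈ {m_i−1, m_i, m_i+1} ∩ [−3, 3] = {3} → 1 state.
For l_f = 5: m_f ∈ {m_i−1, m_i, m_i+1} ∩ [−5, 5] = {3, 4, 5} → 3 states.
Total: 4.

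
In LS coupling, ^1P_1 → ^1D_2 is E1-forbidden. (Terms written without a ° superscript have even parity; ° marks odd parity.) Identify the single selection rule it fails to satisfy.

Initial level: S=0, L=1, J=1, parity even. Final level: S=0, L=2, J=2, parity even.
ΔS = 0: S: 0 → 0 — satisfied.
ΔJ = 0, ±1 (not J=0↔0): J: 1 → 2, ΔJ = +1 — satisfied.
Parity must change: even → even — violated.
ΔL = 0, ±1 (not L=0↔0): L: 1 → 2, ΔL = +1 — satisfied.

parity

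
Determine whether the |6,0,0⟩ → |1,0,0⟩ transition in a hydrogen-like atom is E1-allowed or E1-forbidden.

Initial l = 0, final l = 0, so Δl = +0. E1 requires Δl = ±1: fails.
Δm_l = 0 − (0) = +0. E1 requires Δm_l = 0, ±1: passes.
The transition is electric-dipole forbidden.

forbidden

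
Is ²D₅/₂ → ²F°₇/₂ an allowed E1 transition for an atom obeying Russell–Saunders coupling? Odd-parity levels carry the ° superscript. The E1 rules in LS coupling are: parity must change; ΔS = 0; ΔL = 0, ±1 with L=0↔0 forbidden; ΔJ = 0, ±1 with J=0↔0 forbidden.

allowed

Reading off the term symbols: S 1/2→1/2, L 2→3, J 5/2→7/2, parity even→odd.
Parity must change: even → odd — ok.
ΔS = 0: S: 1/2 → 1/2 — ok.
ΔL = 0, ±1 (not L=0↔0): L: 2 → 3, ΔL = +1 — ok.
ΔJ = 0, ±1 (not J=0↔0): J: 5/2 → 7/2, ΔJ = +1 — ok.
All four E1 rules are satisfied.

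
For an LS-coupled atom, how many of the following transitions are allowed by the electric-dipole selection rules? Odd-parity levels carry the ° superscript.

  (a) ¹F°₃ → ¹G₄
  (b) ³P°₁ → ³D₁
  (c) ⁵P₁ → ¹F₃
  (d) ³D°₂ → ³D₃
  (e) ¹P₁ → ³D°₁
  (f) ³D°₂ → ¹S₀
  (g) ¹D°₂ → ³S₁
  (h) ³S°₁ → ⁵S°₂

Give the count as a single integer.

(a) allowed
(b) allowed
(c) forbidden (parity, ΔS, ΔL, ΔJ fail)
(d) allowed
(e) forbidden (ΔS fails)
(f) forbidden (ΔS, ΔL, ΔJ fail)
(g) forbidden (ΔS, ΔL fail)
(h) forbidden (parity, ΔS, ΔL fail)
Total allowed: 3 of 8.

3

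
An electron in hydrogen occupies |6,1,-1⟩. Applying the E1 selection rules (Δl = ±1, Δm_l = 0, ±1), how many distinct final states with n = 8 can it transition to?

E1 requires Δl = ±1, so l_f ∈ {0, 2}; with 0 ≤ l_f ≤ n_f−1 = 7, the allowed l_f values are {0, 2}.
For l_f = 0: m_f ∈ {m_i−1, m_i, m_i+1} ∩ [−0, 0] = {0} → 1 state.
For l_f = 2: m_f ∈ {m_i−1, m_i, m_i+1} ∩ [−2, 2] = {-2, -1, 0} → 3 states.
Total: 4.

4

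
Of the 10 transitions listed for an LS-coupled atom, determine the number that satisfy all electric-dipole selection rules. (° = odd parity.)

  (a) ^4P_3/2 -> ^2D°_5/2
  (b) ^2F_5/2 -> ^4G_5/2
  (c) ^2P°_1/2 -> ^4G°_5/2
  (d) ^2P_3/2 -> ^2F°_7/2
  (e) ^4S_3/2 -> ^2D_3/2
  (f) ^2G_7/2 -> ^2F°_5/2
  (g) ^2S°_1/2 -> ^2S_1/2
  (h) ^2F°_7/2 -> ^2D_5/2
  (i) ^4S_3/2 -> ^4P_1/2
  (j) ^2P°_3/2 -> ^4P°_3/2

2

(a) forbidden (ΔS fails)
(b) forbidden (parity, ΔS fail)
(c) forbidden (parity, ΔS, ΔL, ΔJ fail)
(d) forbidden (ΔL, ΔJ fail)
(e) forbidden (parity, ΔS, ΔL fail)
(f) allowed
(g) forbidden (ΔL fails)
(h) allowed
(i) forbidden (parity fails)
(j) forbidden (parity, ΔS fail)
Total allowed: 2 of 10.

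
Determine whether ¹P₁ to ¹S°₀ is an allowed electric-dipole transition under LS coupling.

allowed

Reading off the term symbols: S 0→0, L 1→0, J 1→0, parity even→odd.
Parity must change: even → odd — ✓.
ΔS = 0: S: 0 → 0 — ✓.
ΔL = 0, ±1 (not L=0↔0): L: 1 → 0, ΔL = -1 — ✓.
ΔJ = 0, ±1 (not J=0↔0): J: 1 → 0, ΔJ = -1 — ✓.
All four E1 rules are satisfied.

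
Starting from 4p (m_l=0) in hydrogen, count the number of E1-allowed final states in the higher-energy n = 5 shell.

4

E1 requires Δl = ±1, so l_f ∈ {0, 2}; with 0 ≤ l_f ≤ n_f−1 = 4, the allowed l_f values are {0, 2}.
For l_f = 0: m_f ∈ {m_i−1, m_i, m_i+1} ∩ [−0, 0] = {0} → 1 state.
For l_f = 2: m_f ∈ {m_i−1, m_i, m_i+1} ∩ [−2, 2] = {-1, 0, 1} → 3 states.
Total: 4.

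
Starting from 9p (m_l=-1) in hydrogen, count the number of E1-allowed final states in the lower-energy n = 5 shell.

E1 requires Δl = ±1, so l_f ∈ {0, 2}; with 0 ≤ l_f ≤ n_f−1 = 4, the allowed l_f values are {0, 2}.
For l_f = 0: m_f ∈ {m_i−1, m_i, m_i+1} ∩ [−0, 0] = {0} → 1 state.
For l_f = 2: m_f ∈ {m_i−1, m_i, m_i+1} ∩ [−2, 2] = {-2, -1, 0} → 3 states.
Total: 4.

4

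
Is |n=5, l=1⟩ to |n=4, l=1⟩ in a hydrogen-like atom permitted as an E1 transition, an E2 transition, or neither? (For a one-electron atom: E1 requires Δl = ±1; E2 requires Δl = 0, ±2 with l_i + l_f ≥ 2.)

Δl = 1 − 1 = +0; l_i + l_f = 2.
E1 (Δl = ±1): not satisfied.
E2 (Δl = 0,±2, l_i+l_f ≥ 2): satisfied.

E2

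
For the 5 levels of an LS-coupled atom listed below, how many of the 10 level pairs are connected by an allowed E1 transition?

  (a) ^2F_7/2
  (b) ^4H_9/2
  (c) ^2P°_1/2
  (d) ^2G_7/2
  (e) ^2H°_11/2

(a)–(b): forbidden (parity, ΔS, ΔL).
(a)–(c): forbidden (ΔL, ΔJ).
(a)–(d): forbidden (parity).
(a)–(e): forbidden (ΔL, ΔJ).
(b)–(c): forbidden (ΔS, ΔL, ΔJ).
(b)–(d): forbidden (parity, ΔS).
(b)–(e): forbidden (ΔS).
(c)–(d): forbidden (ΔL, ΔJ).
(c)–(e): forbidden (parity, ΔL, ΔJ).
(d)–(e): forbidden (ΔJ).
Allowed pairs: 0 of 10.

0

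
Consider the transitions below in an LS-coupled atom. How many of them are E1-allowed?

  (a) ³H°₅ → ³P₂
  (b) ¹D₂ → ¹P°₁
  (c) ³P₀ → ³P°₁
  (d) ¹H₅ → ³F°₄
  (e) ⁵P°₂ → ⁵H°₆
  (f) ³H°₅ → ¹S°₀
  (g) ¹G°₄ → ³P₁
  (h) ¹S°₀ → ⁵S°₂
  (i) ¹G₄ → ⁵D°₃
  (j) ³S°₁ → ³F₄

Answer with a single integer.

2

(a) forbidden (ΔL, ΔJ fail)
(b) allowed
(c) allowed
(d) forbidden (ΔS, ΔL fail)
(e) forbidden (parity, ΔL, ΔJ fail)
(f) forbidden (parity, ΔS, ΔL, ΔJ fail)
(g) forbidden (ΔS, ΔL, ΔJ fail)
(h) forbidden (parity, ΔS, ΔL, ΔJ fail)
(i) forbidden (ΔS, ΔL fail)
(j) forbidden (ΔL, ΔJ fail)
Total allowed: 2 of 10.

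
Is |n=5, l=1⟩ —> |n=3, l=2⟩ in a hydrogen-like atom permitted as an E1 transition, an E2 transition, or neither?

E1

Δl = 2 − 1 = +1; l_i + l_f = 3.
E1 (Δl = ±1): satisfied.
E2 (Δl = 0,±2, l_i+l_f ≥ 2): not satisfied.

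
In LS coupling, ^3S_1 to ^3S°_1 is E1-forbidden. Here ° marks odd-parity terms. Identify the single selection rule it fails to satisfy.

Reading off the term symbols: S 1→1, L 0→0, J 1→1, parity even→odd.
Parity must change: even → odd — satisfied.
ΔS = 0: S: 1 → 1 — satisfied.
ΔL = 0, ±1 (not L=0↔0): L: 0 → 0, ΔL = +0 — violated.
ΔJ = 0, ±1 (not J=0↔0): J: 1 → 1, ΔJ = +0 — satisfied.

the L=0 ↔ L=0 exclusion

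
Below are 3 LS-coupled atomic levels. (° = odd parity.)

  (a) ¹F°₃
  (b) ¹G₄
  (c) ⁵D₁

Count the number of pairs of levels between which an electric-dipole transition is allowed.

1

(a)–(b): allowed.
(a)–(c): forbidden (ΔS, ΔJ).
(b)–(c): forbidden (parity, ΔS, ΔL, ΔJ).
Allowed pairs: 1 of 3.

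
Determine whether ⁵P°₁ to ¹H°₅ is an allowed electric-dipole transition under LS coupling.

forbidden

ΔL = 0, ±1 (not L=0↔0): L: 1 → 5, ΔL = +4 — fails.
ΔS = 0: S: 2 → 0 — fails.
Parity must change: odd → odd — fails.
ΔJ = 0, ±1 (not J=0↔0): J: 1 → 5, ΔJ = +4 — fails.
Rule(s) violated: parity, ΔS, ΔL, ΔJ.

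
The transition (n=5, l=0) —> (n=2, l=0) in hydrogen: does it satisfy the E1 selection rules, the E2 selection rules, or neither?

Δl = 0 − 0 = +0; l_i + l_f = 0.
E1 (Δl = ±1): not satisfied.
E2 (Δl = 0,±2, l_i+l_f ≥ 2): not satisfied.

neither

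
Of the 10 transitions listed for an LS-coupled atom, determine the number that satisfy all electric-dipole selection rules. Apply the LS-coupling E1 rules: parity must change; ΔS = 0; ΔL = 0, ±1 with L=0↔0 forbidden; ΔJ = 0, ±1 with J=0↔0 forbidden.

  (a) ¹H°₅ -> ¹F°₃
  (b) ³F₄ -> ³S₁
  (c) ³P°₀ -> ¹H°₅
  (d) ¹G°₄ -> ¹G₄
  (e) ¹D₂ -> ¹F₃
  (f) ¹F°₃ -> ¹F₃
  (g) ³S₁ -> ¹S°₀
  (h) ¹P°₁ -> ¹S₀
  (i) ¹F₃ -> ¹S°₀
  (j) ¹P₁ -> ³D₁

(a) forbidden (parity, ΔL, ΔJ fail)
(b) forbidden (parity, ΔL, ΔJ fail)
(c) forbidden (parity, ΔS, ΔL, ΔJ fail)
(d) allowed
(e) forbidden (parity fails)
(f) allowed
(g) forbidden (ΔS, ΔL fail)
(h) allowed
(i) forbidden (ΔL, ΔJ fail)
(j) forbidden (parity, ΔS fail)
Total allowed: 3 of 10.

3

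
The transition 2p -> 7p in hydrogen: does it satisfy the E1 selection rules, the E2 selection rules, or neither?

Δl = 1 − 1 = +0; l_i + l_f = 2.
E1 (Δl = ±1): not satisfied.
E2 (Δl = 0,±2, l_i+l_f ≥ 2): satisfied.

E2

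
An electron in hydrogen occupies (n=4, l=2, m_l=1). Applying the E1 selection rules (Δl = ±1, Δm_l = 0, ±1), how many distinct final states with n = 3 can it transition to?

E1 requires Δl = ±1, so l_f ∈ {1, 3}; with 0 ≤ l_f ≤ n_f−1 = 2, the allowed l_f values are {1}.
For l_f = 1: m_f ∈ {m_i−1, m_i, m_i+1} ∩ [−1, 1] = {0, 1} → 2 states.
Total: 2.

2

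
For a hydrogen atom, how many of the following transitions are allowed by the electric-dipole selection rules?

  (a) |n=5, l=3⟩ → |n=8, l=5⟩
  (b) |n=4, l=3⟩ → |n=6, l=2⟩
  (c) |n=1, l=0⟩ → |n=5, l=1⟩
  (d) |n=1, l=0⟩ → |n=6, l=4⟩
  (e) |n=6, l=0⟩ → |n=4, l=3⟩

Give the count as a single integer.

(a) forbidden — Δl = +2 (E1 requires Δl = ±1)
(b) allowed
(c) allowed
(d) forbidden — Δl = +4 (E1 requires Δl = ±1)
(e) forbidden — Δl = +3 (E1 requires Δl = ±1)
Total allowed: 2 of 5.

2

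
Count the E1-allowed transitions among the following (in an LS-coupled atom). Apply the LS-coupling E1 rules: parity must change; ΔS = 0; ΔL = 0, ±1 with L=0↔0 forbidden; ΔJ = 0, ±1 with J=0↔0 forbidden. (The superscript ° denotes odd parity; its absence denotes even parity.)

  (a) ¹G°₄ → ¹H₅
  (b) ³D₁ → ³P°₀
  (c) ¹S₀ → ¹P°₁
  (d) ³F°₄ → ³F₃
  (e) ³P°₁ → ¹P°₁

4

(a) allowed
(b) allowed
(c) allowed
(d) allowed
(e) forbidden (parity, ΔS fail)
Total allowed: 4 of 5.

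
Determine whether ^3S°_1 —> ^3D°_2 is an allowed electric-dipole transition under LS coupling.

forbidden

Initial level: S=1, L=0, J=1, parity odd. Final level: S=1, L=2, J=2, parity odd.
ΔL = 0, ±1 (not L=0↔0): L: 0 → 2, ΔL = +2 — ✗.
ΔS = 0: S: 1 → 1 — ✓.
ΔJ = 0, ±1 (not J=0↔0): J: 1 → 2, ΔJ = +1 — ✓.
Parity must change: odd → odd — ✗.
Rule(s) violated: parity, ΔL.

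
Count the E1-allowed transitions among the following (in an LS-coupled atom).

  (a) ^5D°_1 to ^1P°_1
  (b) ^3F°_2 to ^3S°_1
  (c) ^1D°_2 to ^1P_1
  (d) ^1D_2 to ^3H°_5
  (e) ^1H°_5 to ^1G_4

2

(a) forbidden (parity, ΔS fail)
(b) forbidden (parity, ΔL fail)
(c) allowed
(d) forbidden (ΔS, ΔL, ΔJ fail)
(e) allowed
Total allowed: 2 of 5.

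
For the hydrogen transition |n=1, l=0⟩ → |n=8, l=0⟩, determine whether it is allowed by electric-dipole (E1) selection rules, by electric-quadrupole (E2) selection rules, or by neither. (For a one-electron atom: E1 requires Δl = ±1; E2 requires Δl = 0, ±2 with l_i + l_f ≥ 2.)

neither

Δl = 0 − 0 = +0; l_i + l_f = 0.
E1 (Δl = ±1): not satisfied.
E2 (Δl = 0,±2, l_i+l_f ≥ 2): not satisfied.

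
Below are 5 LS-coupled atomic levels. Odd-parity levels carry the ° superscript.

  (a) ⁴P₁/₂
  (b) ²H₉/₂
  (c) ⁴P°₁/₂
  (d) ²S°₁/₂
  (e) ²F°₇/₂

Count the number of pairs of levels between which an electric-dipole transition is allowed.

1

(a)–(b): forbidden (parity, ΔS, ΔL, ΔJ).
(a)–(c): allowed.
(a)–(d): forbidden (ΔS).
(a)–(e): forbidden (ΔS, ΔL, ΔJ).
(b)–(c): forbidden (ΔS, ΔL, ΔJ).
(b)–(d): forbidden (ΔL, ΔJ).
(b)–(e): forbidden (ΔL).
(c)–(d): forbidden (parity, ΔS).
(c)–(e): forbidden (parity, ΔS, ΔL, ΔJ).
(d)–(e): forbidden (parity, ΔL, ΔJ).
Allowed pairs: 1 of 10.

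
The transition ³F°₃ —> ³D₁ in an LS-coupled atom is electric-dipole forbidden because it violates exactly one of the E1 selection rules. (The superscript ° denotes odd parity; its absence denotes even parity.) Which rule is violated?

Reading off the term symbols: S 1→1, L 3→2, J 3→1, parity odd→even.
Parity must change: odd → even — passes.
ΔS = 0: S: 1 → 1 — passes.
ΔL = 0, ±1 (not L=0↔0): L: 3 → 2, ΔL = -1 — passes.
ΔJ = 0, ±1 (not J=0↔0): J: 3 → 1, ΔJ = -2 — fails.

the ΔJ = 0, ±1 rule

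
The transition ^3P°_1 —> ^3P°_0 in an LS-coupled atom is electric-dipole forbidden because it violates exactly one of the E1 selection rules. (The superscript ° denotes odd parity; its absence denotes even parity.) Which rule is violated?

parity

Initial level: S=1, L=1, J=1, parity odd. Final level: S=1, L=1, J=0, parity odd.
Parity must change: odd → odd — fails.
ΔS = 0: S: 1 → 1 — passes.
ΔL = 0, ±1 (not L=0↔0): L: 1 → 1, ΔL = +0 — passes.
ΔJ = 0, ±1 (not J=0↔0): J: 1 → 0, ΔJ = -1 — passes.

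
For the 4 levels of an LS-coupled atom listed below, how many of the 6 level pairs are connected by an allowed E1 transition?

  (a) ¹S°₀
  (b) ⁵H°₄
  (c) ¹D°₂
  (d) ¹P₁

2

(a)–(b): forbidden (parity, ΔS, ΔL, ΔJ).
(a)–(c): forbidden (parity, ΔL, ΔJ).
(a)–(d): allowed.
(b)–(c): forbidden (parity, ΔS, ΔL, ΔJ).
(b)–(d): forbidden (ΔS, ΔL, ΔJ).
(c)–(d): allowed.
Allowed pairs: 2 of 6.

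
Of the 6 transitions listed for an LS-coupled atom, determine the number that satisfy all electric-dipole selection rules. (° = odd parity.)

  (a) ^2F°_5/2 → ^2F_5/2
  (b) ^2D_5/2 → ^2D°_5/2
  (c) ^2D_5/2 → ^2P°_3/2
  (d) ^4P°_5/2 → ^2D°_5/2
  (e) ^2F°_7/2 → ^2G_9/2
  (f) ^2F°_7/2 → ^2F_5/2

5

(a) allowed
(b) allowed
(c) allowed
(d) forbidden (parity, ΔS fail)
(e) allowed
(f) allowed
Total allowed: 5 of 6.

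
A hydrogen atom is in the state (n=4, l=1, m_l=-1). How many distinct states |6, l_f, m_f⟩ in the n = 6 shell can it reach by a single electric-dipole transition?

E1 requires Δl = ±1, so l_f ∈ {0, 2}; with 0 ≤ l_f ≤ n_f−1 = 5, the allowed l_f values are {0, 2}.
For l_f = 0: m_f ∈ {m_i−1, m_i, m_i+1} ∩ [−0, 0] = {0} → 1 state.
For l_f = 2: m_f ∈ {m_i−1, m_i, m_i+1} ∩ [−2, 2] = {-2, -1, 0} → 3 states.
Total: 4.

4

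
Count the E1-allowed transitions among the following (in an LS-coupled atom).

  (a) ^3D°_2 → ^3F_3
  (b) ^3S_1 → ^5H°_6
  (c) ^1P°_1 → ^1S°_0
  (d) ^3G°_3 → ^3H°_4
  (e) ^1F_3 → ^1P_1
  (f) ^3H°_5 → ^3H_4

(a) allowed
(b) forbidden (ΔS, ΔL, ΔJ fail)
(c) forbidden (parity fails)
(d) forbidden (parity fails)
(e) forbidden (parity, ΔL, ΔJ fail)
(f) allowed
Total allowed: 2 of 6.

2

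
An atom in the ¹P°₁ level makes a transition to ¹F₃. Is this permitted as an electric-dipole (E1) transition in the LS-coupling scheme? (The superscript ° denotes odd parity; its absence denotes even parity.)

ΔJ = 0, ±1 (not J=0↔0): J: 1 → 3, ΔJ = +2 — ✗.
ΔS = 0: S: 0 → 0 — ✓.
Parity must change: odd → even — ✓.
ΔL = 0, ±1 (not L=0↔0): L: 1 → 3, ΔL = +2 — ✗.
Rule(s) violated: ΔL, ΔJ.

forbidden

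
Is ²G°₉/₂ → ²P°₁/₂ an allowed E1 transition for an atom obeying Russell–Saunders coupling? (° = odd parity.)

Parity must change: odd → odd — violated.
ΔS = 0: S: 1/2 → 1/2 — satisfied.
ΔL = 0, ±1 (not L=0↔0): L: 4 → 1, ΔL = -3 — violated.
ΔJ = 0, ±1 (not J=0↔0): J: 9/2 → 1/2, ΔJ = -4 — violated.
Rule(s) violated: parity, ΔL, ΔJ.

forbidden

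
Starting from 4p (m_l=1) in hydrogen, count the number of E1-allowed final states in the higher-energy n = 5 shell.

4

E1 requires Δl = ±1, so l_f ∈ {0, 2}; with 0 ≤ l_f ≤ n_f−1 = 4, the allowed l_f values are {0, 2}.
For l_f = 0: m_f ∈ {m_i−1, m_i, m_i+1} ∩ [−0, 0] = {0} → 1 state.
For l_f = 2: m_f ∈ {m_i−1, m_i, m_i+1} ∩ [−2, 2] = {0, 1, 2} → 3 states.
Total: 4.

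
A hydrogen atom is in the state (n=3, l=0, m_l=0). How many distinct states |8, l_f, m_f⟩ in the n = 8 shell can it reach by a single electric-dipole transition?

E1 requires Δl = ±1, so l_f ∈ {-1, 1}; with 0 ≤ l_f ≤ n_f−1 = 7, the allowed l_f values are {1}.
For l_f = 1: m_f ∈ {m_i−1, m_i, m_i+1} ∩ [−1, 1] = {-1, 0, 1} → 3 states.
Total: 3.

3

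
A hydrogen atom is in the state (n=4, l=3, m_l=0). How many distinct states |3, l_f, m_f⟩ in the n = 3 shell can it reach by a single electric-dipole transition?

E1 requires Δl = ±1, so l_f ∈ {2, 4}; with 0 ≤ l_f ≤ n_f−1 = 2, the allowed l_f values are {2}.
For l_f = 2: m_f ∈ {m_i−1, m_i, m_i+1} ∩ [−2, 2] = {-1, 0, 1} → 3 states.
Total: 3.

3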